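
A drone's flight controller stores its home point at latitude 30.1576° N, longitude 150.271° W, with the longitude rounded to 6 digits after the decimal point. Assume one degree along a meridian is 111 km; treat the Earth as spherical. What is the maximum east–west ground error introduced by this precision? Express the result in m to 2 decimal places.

0.05 m

Rounding to 6 decimal places leaves the longitude within ±5e-07° of the true value.
At latitude 30.1576° a degree of longitude spans 111000 m × cos 30.1576° = 111000 × 0.8646 ≈ 95975.8 m.
East–west error: 5e-07° × 95975.8 m/° ≈ 0.0479879 m.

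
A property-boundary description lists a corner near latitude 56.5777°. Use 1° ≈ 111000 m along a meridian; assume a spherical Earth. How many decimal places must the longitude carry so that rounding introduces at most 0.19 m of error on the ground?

6 decimal places

At 56.5777° one degree of longitude covers 111000 × cos 56.5777° ≈ 111000 × 0.5508 ≈ 61139.4 m.
N decimal places → at most half a unit in the last place, 0.5 × 10⁻ᴺ° = 61139.4/2 × 10⁻ᴺ m.
Need 0.5 × 61139.4 × 10⁻ᴺ ≤ 0.19 → 10⁻ᴺ ≤ 6.215e-06, so N ≥ 5.21.
So 6 decimal places suffice (0.0306 m); 5 would allow up to 0.306 m.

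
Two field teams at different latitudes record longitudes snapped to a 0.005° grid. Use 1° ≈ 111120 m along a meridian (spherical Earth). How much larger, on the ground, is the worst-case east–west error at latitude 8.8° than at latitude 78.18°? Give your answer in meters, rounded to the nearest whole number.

218 meters

With a 0.005° grid the true value lies within half a step, ±0.005°/2 = ±0.0025°, of the stored one.
Error at 8.8° = 0.0025° × 111120 × cos 8.8° ≈ 277.8 × 0.9882 = 274.53 m.
At 78.18°: 0.0025° × 111120 × cos 78.18° = 0.0025 × 111120 × 0.2048 ≈ 56.904 m.
So the lower-latitude error exceeds the higher by 274.53 − 56.904 = 217.63 m.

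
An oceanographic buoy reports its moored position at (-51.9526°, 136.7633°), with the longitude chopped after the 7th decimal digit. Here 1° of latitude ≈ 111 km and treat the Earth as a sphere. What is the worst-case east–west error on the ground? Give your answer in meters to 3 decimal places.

Truncating at 7 decimal places can drop up to a full unit in the last place, so the longitude may be off by as much as 1e-07°.
One degree of longitude at 51.9526° is 111000 × cos 51.9526° ≈ 111000 × 0.6163 = 68410.8 m.
Maximum E–W displacement: 1e-07 × 68410.8 = 0.00684108 m.

0.007 meters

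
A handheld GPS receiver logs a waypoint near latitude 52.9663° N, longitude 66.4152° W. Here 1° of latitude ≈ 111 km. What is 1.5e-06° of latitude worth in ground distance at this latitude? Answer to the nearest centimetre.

1.5e-06° × 111000 m/° = 0.1665 m.
That is 0.1665 m = 16.65 cm.

17 centimetres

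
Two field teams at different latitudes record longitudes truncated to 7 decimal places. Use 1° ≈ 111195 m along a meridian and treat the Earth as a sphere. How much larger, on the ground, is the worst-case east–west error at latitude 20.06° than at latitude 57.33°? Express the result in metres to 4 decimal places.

Truncating at 7 decimal places can drop up to a full unit in the last place, so the longitude may be off by as much as 1e-07°.
Error at 20.06° = 1e-07° × 111195 × cos 20.06° ≈ 0.011119 × 0.9393 = 0.010445 m.
Error at 57.33° = 1e-07° × 111195 × cos 57.33° ≈ 0.011119 × 0.5398 = 0.0060023 m.
Difference: 0.010445 − 0.0060023 = 0.0044426 m.

0.0044 metres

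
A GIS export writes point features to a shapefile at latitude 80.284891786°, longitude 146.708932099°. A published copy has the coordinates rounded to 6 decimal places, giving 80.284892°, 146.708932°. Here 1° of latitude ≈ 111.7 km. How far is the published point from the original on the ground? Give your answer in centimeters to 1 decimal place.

2.4 centimeters

The latitude changed by -0.000000214° and the longitude by +0.000000099°.
N–S: -0.000000214° × 111700 m/° = -0.0239038 m.
East–west at this latitude: 0.000000099° × 111700 × cos 80.2849° ≈ 0.000000099 × 18849.3 = 0.00186608 m.
Distance: √(0.0239038² + 0.00186608²) ≈ 0.0239765 m.
That is 0.0239765 m = 2.3977 cm.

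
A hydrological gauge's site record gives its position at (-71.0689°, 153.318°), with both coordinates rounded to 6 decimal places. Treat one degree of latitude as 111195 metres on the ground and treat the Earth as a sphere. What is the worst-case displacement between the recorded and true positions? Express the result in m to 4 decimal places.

Rounding to 6 decimal places leaves each coordinate within ±5e-07° of the true value.
North–south component: 5e-07° × 111195 = 0.0555975 m.
E–W at 71.0689°: 5e-07° × 111195 × cos 71.0689° = 5e-07 × 111195 × 0.3244 ≈ 0.0180375 m.
Combining orthogonally: (0.0555975² + 0.0180375²)^½ ≈ 0.0584503 m.

0.0585 m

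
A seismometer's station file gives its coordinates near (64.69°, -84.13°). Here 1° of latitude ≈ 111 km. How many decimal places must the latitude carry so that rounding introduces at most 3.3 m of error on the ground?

5

One degree of latitude covers 111000 m.
With N decimal places the half-ulp bound is 0.5·10⁻ᴺ°, or 0.5·10⁻ᴺ × 111000 m on the ground.
Need 0.5 × 111000 × 10⁻ᴺ ≤ 3.3 → 10⁻ᴺ ≤ 5.946e-05, so N ≥ 4.23.
At 4 places the error can reach 5.55 m, but 5 places keeps it to 0.555 m.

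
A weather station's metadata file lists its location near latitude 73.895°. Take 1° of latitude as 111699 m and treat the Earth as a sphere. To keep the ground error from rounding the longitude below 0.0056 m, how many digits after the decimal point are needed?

7 decimal places

At 73.895° one degree of longitude covers 111699 × cos 73.895° ≈ 111699 × 0.2774 ≈ 30985.1 m.
N decimal places → at most half a unit in the last place, 0.5 × 10⁻ᴺ° = 30985.1/2 × 10⁻ᴺ m.
Need 0.5 × 30985.1 × 10⁻ᴺ ≤ 0.0056 → 10⁻ᴺ ≤ 3.615e-07, so N ≥ 6.44.
N = 6 would give 0.0155 m (too coarse); N = 7 gives 0.00155 m ≤ 0.0056 m.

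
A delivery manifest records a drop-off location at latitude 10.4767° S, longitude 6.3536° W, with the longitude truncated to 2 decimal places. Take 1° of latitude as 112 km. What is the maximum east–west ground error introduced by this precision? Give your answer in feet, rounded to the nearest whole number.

Truncating at 2 decimal places can drop up to a full unit in the last place, so the longitude may be off by as much as 0.01°.
One degree of longitude at 10.4767° is 112000 × cos 10.4767° ≈ 112000 × 0.9833 = 110133 m.
East–west error: 0.01° × 110133 m/° ≈ 1101.33 m.
Converting: 1101.33 m × 3.2808 ft/m ≈ 3613.3 ft.

3613 feet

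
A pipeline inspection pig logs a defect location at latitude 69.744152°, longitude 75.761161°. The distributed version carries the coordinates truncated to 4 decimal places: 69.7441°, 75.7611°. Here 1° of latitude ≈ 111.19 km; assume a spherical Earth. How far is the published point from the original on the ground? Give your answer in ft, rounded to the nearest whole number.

The latitude changed by +0.000052° and the longitude by +0.000061°.
N–S: 0.000052° × 111190 m/° = 5.78188 m.
East–west at this latitude: 0.000061° × 111190 × cos 69.7441° ≈ 0.000061 × 38495.5 = 2.34823 m.
Distance: √(5.78188² + 2.34823²) ≈ 6.24054 m.
In feet: 6.24054 m ÷ 0.3048 ≈ 20.474 ft.

20 ft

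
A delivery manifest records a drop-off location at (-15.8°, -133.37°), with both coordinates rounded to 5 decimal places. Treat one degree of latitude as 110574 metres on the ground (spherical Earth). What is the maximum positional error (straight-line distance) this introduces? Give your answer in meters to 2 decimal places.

0.77 meters

Rounding to 5 decimal places leaves each coordinate within ±5e-06° of the true value.
Latitude error → 5e-06 × 110574 = 0.55287 m along the meridian.
E–W at 15.8°: 5e-06° × 110574 × cos 15.8° = 5e-06 × 110574 × 0.9622 ≈ 0.531981 m.
Combining orthogonally: (0.55287² + 0.531981²)^½ ≈ 0.767248 m.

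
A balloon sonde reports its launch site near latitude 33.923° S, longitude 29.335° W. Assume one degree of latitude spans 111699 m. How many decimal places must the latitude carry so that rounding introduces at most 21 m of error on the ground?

One degree of latitude covers 111699 m.
N decimal places → at most half a unit in the last place, 0.5 × 10⁻ᴺ° = 111699/2 × 10⁻ᴺ m.
Setting 55849.5 × 10⁻ᴺ ≤ 21 gives 10ᴺ ≥ 2660, i.e. N ≥ 3.42.
So 4 decimal places suffice (5.58 m); 3 would allow up to 55.8 m.

4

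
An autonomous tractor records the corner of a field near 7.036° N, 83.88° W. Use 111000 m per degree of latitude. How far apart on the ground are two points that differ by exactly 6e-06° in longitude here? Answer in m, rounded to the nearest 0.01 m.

One degree of longitude here spans 111000 × cos 7.036° = 111000 × 0.9925 ≈ 110164 m; 6e-06° of that is 0.660985 m.

0.66 m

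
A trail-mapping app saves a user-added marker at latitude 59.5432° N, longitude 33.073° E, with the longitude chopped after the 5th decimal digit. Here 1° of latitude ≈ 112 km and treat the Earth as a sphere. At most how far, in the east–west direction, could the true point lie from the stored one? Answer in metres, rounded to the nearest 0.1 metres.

Truncating at 5 decimal places can drop up to a full unit in the last place, so the longitude may be off by as much as 1e-05°.
Parallels shrink by cos φ, so at 59.5432° a degree of longitude is 112000 × 0.5069 ≈ 56771.5 m.
East–west error: 1e-05° × 56771.5 m/° ≈ 0.567715 m.

0.6 metres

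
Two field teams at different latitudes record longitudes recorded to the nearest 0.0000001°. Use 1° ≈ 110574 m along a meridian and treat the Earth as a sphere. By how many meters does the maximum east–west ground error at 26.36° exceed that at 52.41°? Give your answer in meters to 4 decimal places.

Rounding to 7 decimal places leaves the longitude within ±5e-08° of the true value.
Error at 26.36° = 5e-08° × 110574 × cos 26.36° ≈ 0.0055287 × 0.8960 = 0.0049538 m.
Error at 52.41° = 5e-08° × 110574 × cos 52.41° ≈ 0.0055287 × 0.6100 = 0.0033725 m.
So the lower-latitude error exceeds the higher by 0.0049538 − 0.0033725 = 0.0015813 m.

0.0016 meters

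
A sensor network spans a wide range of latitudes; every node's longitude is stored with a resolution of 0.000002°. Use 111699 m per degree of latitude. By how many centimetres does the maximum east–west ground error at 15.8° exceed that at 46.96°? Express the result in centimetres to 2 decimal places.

With a 0.000002° grid the true value lies within half a step, ±0.000002°/2 = ±1e-06°, of the stored one.
At 15.8°: 1e-06° × 111699 × cos 15.8° = 1e-06 × 111699 × 0.9622 ≈ 0.10748 m.
At 46.96°: 1e-06° × 111699 × cos 46.96° = 1e-06 × 111699 × 0.6825 ≈ 0.076236 m.
So the lower-latitude error exceeds the higher by 0.10748 − 0.076236 = 0.031243 m.
That is 0.0312432 m = 3.1243 cm.

3.12 centimetres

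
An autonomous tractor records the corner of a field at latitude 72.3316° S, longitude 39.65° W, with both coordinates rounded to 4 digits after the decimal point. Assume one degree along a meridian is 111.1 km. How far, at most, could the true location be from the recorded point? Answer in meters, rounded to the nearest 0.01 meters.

Rounding to 4 decimal places leaves each coordinate within ±5e-05° of the true value.
North–south component: 5e-05° × 111100 = 5.555 m.
Longitude error → 5e-05 × 111100 × cos 72.3316° = 5e-05 × 111100 × 0.3035 ≈ 1.68598 m.
Combining orthogonally: (5.555² + 1.68598²)^½ ≈ 5.80522 m.

5.81 meters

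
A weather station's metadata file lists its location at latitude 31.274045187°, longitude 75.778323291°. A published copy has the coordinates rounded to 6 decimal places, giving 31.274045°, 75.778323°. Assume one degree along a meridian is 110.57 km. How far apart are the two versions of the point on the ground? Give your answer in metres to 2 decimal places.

0.03 metres

Δlat = 31.274045187 − 31.274045 = +0.000000187°; Δlon = 75.778323291 − 75.778323 = +0.000000291°.
North–south shift: 0.000000187 × 110570 = 0.0206766 m.
East–west at this latitude: 0.000000291° × 110570 × cos 31.274° ≈ 0.000000291 × 94503.5 = 0.0275005 m.
Hypotenuse of the two orthogonal shifts: √(0.0206766² + 0.0275005²) = 0.0344064 m.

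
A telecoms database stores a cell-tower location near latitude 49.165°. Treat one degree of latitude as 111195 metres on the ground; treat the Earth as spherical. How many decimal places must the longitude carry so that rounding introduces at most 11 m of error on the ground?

4

At 49.165° one degree of longitude covers 111195 × cos 49.165° ≈ 111195 × 0.6539 ≈ 72708.5 m.
Rounding to N decimal places gives at most 0.5 × 10⁻ᴺ degrees of error, i.e. 0.5 × 10⁻ᴺ × 72708.5 m.
Setting 36354.3 × 10⁻ᴺ ≤ 11 gives 10ᴺ ≥ 3305, i.e. N ≥ 3.52.
At 3 places the error can reach 36.4 m, but 4 places keeps it to 3.64 m.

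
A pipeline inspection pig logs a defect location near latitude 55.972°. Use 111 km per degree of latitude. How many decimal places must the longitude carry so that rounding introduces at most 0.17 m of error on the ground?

At 55.972° one degree of longitude covers 111000 × cos 55.972° ≈ 111000 × 0.5596 ≈ 62115.4 m.
N decimal places → at most half a unit in the last place, 0.5 × 10⁻ᴺ° = 62115.4/2 × 10⁻ᴺ m.
Need 0.5 × 62115.4 × 10⁻ᴺ ≤ 0.17 → 10⁻ᴺ ≤ 5.474e-06, so N ≥ 5.26.
N = 5 would give 0.311 m (too coarse); N = 6 gives 0.0311 m ≤ 0.17 m.

6 decimal places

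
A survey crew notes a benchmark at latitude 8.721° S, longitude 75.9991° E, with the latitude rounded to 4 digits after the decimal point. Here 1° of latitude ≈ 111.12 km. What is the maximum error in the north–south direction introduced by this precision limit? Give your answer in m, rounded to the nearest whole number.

Rounding to 4 decimal places leaves the latitude within ±5e-05° of the true value.
Along the meridian that is 5e-05° × 111120 m/° = 5.556 m.

6 m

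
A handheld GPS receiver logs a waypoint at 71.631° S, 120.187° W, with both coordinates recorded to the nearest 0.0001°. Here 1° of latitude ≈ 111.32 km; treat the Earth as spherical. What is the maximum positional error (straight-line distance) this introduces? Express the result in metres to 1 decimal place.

5.8 metres

Rounding to 4 decimal places leaves each coordinate within ±5e-05° of the true value.
Latitude error → 5e-05 × 111320 = 5.566 m along the meridian.
Longitude error → 5e-05 × 111320 × cos 71.631° = 5e-05 × 111320 × 0.3151 ≈ 1.75404 m.
The two errors are perpendicular, so the maximum displacement is √(5.566² + 1.75404²) ≈ 5.83584 m.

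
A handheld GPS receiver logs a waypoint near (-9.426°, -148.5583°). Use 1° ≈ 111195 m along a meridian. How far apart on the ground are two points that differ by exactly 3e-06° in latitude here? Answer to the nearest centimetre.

3e-06° × 111195 m/° = 0.333585 m.
That is 0.333585 m = 33.358 cm.

33 centimetres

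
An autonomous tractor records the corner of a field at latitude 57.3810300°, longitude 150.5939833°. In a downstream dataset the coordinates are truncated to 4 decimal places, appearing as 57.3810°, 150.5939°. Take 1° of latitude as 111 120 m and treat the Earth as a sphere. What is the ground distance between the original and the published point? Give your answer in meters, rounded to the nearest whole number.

6 meters

Δlat = 57.3810300 − 57.3810 = +0.0000300°; Δlon = 150.5939833 − 150.5939 = +0.0000833°.
North–south shift: 0.0000300 × 111120 = 3.3336 m.
East–west at this latitude: 0.0000833° × 111120 × cos 57.381° ≈ 0.0000833 × 59899.2 = 4.98961 m.
Distance: √(3.3336² + 4.98961²) ≈ 6.00076 m.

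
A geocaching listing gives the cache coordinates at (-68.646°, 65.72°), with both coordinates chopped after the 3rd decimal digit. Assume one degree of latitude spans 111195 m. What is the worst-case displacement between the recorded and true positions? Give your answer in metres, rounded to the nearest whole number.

Truncating at 3 decimal places can drop up to a full unit in the last place, so each coordinate may be off by as much as 0.001°.
North–south component: 0.001° × 111195 = 111.195 m.
E–W at 68.646°: 0.001° × 111195 × cos 68.646° = 0.001 × 111195 × 0.3641 ≈ 40.4893 m.
Worst case both components are at the extreme and orthogonal: √(111.195² + 40.4893²) ≈ 118.337 m.

118 metres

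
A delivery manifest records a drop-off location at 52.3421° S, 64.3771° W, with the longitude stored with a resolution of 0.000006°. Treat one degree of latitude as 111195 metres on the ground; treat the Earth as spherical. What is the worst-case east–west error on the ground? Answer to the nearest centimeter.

20 centimeters

With a 0.000006° grid the true value lies within half a step, ±0.000006°/2 = ±3e-06°, of the stored one.
One degree of longitude at 52.3421° is 111195 × cos 52.3421° ≈ 111195 × 0.6109 = 67934.1 m.
East–west error: 3e-06° × 67934.1 m/° ≈ 0.203802 m.
That is 0.203802 m = 20.38 cm.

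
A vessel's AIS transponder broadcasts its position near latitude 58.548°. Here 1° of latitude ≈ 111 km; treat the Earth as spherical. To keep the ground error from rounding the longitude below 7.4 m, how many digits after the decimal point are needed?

At 58.548° one degree of longitude covers 111000 × cos 58.548° ≈ 111000 × 0.5218 ≈ 57918 m.
N decimal places → at most half a unit in the last place, 0.5 × 10⁻ᴺ° = 57918/2 × 10⁻ᴺ m.
Need 0.5 × 57918 × 10⁻ᴺ ≤ 7.4 → 10⁻ᴺ ≤ 2.555e-04, so N ≥ 3.59.
N = 3 would give 29 m (too coarse); N = 4 gives 2.9 m ≤ 7.4 m.

4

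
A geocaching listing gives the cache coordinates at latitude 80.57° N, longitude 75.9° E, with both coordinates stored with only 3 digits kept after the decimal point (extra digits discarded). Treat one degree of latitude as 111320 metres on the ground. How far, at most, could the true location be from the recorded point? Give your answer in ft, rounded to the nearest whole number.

Truncating at 3 decimal places can drop up to a full unit in the last place, so each coordinate may be off by as much as 0.001°.
N–S: 0.001° × 111320 m/° = 111.32 m.
East–west component at 80.57°: 0.001° × 111320 × cos 80.57° ≈ 0.001 × 18238.9 ≈ 18.2389 m.
Worst case both components are at the extreme and orthogonal: √(111.32² + 18.2389²) ≈ 112.804 m.
In feet: 112.804 m ÷ 0.3048 ≈ 370.09 ft.

370 ft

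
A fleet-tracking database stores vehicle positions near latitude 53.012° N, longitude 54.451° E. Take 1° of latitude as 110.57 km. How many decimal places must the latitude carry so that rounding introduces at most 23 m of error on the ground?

4

One degree of latitude covers 110570 m.
With N decimal places the half-ulp bound is 0.5·10⁻ᴺ°, or 0.5·10⁻ᴺ × 110570 m on the ground.
Setting 55285 × 10⁻ᴺ ≤ 23 gives 10ᴺ ≥ 2404, i.e. N ≥ 3.38.
At 3 places the error can reach 55.3 m, but 4 places keeps it to 5.53 m.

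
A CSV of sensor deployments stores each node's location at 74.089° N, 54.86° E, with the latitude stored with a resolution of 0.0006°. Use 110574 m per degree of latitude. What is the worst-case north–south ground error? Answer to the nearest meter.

With a 0.0006° grid the true value lies within half a step, ±0.0006°/2 = ±0.0003°, of the stored one.
North–south distance: 0.0003° × 110574 m/° = 33.1722 m.

33 meters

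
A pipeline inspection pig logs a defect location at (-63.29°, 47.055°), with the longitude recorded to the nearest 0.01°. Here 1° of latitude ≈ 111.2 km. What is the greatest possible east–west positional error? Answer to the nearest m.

250 m

Rounding to 2 decimal places leaves the longitude within ±0.005° of the true value.
At latitude 63.29° a degree of longitude spans 111200 m × cos 63.29° = 111200 × 0.4495 ≈ 49981.6 m.
Maximum E–W displacement: 0.005 × 49981.6 = 249.908 m.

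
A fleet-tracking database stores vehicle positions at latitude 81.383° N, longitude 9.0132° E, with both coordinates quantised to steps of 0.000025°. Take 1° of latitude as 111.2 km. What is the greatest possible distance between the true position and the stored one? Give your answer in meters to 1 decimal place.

1.4 meters

With a 0.000025° grid the true value lies within half a step, ±0.000025°/2 = ±1.25e-05°, of the stored one.
Latitude error → 1.25e-05 × 111200 = 1.39 m along the meridian.
East–west component at 81.383°: 1.25e-05° × 111200 × cos 81.383° ≈ 1.25e-05 × 16661 ≈ 0.208262 m.
Combining orthogonally: (1.39² + 0.208262²)^½ ≈ 1.40552 m.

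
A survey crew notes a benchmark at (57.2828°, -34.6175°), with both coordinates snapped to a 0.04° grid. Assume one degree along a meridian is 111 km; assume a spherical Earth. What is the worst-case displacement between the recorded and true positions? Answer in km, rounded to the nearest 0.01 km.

With a 0.04° grid the true value lies within half a step, ±0.04°/2 = ±0.02°, of the stored one.
N–S: 0.02° × 111000 m/° = 2220 m.
East–west component at 57.2828°: 0.02° × 111000 × cos 57.2828° ≈ 0.02 × 59994.7 ≈ 1199.89 m.
The two errors are perpendicular, so the maximum displacement is √(2220² + 1199.89²) ≈ 2523.52 m.
That is 2523.52 m = 2.5235 km.

2.52 km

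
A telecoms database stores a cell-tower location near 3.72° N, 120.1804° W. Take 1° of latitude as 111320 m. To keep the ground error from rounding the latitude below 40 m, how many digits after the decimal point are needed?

One degree of latitude covers 111320 m.
N decimal places → at most half a unit in the last place, 0.5 × 10⁻ᴺ° = 111320/2 × 10⁻ᴺ m.
Setting 55660 × 10⁻ᴺ ≤ 40 gives 10ᴺ ≥ 1392, i.e. N ≥ 3.14.
N = 3 would give 55.7 m (too coarse); N = 4 gives 5.57 m ≤ 40 m.

4 decimal places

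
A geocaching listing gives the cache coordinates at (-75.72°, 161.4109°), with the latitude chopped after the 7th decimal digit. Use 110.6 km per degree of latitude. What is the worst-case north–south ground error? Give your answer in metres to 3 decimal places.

Truncating at 7 decimal places can drop up to a full unit in the last place, so the latitude may be off by as much as 1e-07°.
Along the meridian that is 1e-07° × 110600 m/° = 0.01106 m.

0.011 metres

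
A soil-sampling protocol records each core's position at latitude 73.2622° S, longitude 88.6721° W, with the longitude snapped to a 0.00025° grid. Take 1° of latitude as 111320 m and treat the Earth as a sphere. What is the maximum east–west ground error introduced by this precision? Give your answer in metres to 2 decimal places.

4.01 metres

With a 0.00025° grid the true value lies within half a step, ±0.00025°/2 = ±0.000125°, of the stored one.
One degree of longitude at 73.2622° is 111320 × cos 73.2622° ≈ 111320 × 0.2880 = 32059.3 m.
East–west error: 0.000125° × 32059.3 m/° ≈ 4.00741 m.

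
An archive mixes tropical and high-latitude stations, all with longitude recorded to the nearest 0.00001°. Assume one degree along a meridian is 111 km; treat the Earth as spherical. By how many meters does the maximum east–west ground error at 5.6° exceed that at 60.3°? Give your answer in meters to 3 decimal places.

Rounding to 5 decimal places leaves the longitude within ±5e-06° of the true value.
At 5.6°: 5e-06° × 111000 × cos 5.6° = 5e-06 × 111000 × 0.9952 ≈ 0.55235 m.
Error at 60.3° = 5e-06° × 111000 × cos 60.3° ≈ 0.555 × 0.4955 = 0.27498 m.
Difference: 0.55235 − 0.27498 = 0.27737 m.

0.277 meters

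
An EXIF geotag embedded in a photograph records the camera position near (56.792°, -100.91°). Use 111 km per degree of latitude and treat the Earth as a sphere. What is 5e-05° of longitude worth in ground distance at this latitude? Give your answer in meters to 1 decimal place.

3.0 meters

One degree of longitude here spans 111000 × cos 56.792° = 111000 × 0.5477 ≈ 60792.5 m; 5e-05° of that is 3.03962 m.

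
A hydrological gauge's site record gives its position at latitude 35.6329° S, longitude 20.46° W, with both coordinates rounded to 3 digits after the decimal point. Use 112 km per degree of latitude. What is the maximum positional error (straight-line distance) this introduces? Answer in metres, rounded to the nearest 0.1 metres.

72.2 metres

Rounding to 3 decimal places leaves each coordinate within ±0.0005° of the true value.
Latitude error → 0.0005 × 112000 = 56 m along the meridian.
E–W at 35.6329°: 0.0005° × 112000 × cos 35.6329° = 0.0005 × 112000 × 0.8128 ≈ 45.5149 m.
Worst case both components are at the extreme and orthogonal: √(56² + 45.5149²) ≈ 72.1638 m.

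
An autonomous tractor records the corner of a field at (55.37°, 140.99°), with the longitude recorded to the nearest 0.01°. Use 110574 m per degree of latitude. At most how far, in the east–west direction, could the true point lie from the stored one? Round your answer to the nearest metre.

314 metres

Rounding to 2 decimal places leaves the longitude within ±0.005° of the true value.
At latitude 55.37° a degree of longitude spans 110574 m × cos 55.37° = 110574 × 0.5683 ≈ 62836.4 m.
So at most 0.005° × 62836.4 ≈ 314.182 m east–west.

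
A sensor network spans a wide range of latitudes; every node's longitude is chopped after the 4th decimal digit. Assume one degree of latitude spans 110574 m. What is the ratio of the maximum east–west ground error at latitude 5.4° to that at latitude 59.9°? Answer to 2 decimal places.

1.99

Truncating at 4 decimal places can drop up to a full unit in the last place, so the longitude may be off by as much as 0.0001°.
At 5.4°: 0.0001° × 110574 × cos 5.4° = 0.0001 × 110574 × 0.9956 ≈ 11.008 m.
Error at 59.9° = 0.0001° × 110574 × cos 59.9° ≈ 11.057 × 0.5015 = 5.5454 m.
The ratio reduces to cos 5.4° / cos 59.9° = 0.9956/0.5015 ≈ 1.9851.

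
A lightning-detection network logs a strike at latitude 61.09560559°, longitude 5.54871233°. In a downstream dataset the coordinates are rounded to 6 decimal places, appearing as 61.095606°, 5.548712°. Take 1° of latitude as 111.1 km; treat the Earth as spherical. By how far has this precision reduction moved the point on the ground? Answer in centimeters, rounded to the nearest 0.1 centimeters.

The latitude changed by -0.00000041° and the longitude by +0.00000033°.
North–south shift: -0.00000041 × 111100 = -0.045551 m.
E–W at 61.0956°: 0.00000033° × 111100 × cos 61.0956° = 0.00000033 × 111100 × 0.4833 ≈ 0.017721 m.
Distance: √(0.045551² + 0.017721²) ≈ 0.0488767 m.
That is 0.0488767 m = 4.8877 cm.

4.9 centimeters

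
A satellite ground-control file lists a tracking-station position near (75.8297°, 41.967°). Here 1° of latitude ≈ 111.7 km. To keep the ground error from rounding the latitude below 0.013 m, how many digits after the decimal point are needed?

One degree of latitude covers 111700 m.
With N decimal places the half-ulp bound is 0.5·10⁻ᴺ°, or 0.5·10⁻ᴺ × 111700 m on the ground.
Setting 55850 × 10⁻ᴺ ≤ 0.013 gives 10ᴺ ≥ 4.296e+06, i.e. N ≥ 6.63.
N = 6 would give 0.0558 m (too coarse); N = 7 gives 0.00558 m ≤ 0.013 m.

7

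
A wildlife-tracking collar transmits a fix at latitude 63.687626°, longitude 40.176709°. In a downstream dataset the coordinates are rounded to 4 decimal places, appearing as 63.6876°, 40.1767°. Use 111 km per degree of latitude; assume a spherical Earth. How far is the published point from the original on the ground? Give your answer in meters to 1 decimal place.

Δlat = 63.687626 − 63.6876 = +0.000026°; Δlon = 40.176709 − 40.1767 = +0.000009°.
North–south shift: 0.000026 × 111000 = 2.886 m.
East–west at this latitude: 0.000009° × 111000 × cos 63.6876° ≈ 0.000009 × 49202.4 = 0.442822 m.
Distance: √(2.886² + 0.442822²) ≈ 2.91978 m.

2.9 meters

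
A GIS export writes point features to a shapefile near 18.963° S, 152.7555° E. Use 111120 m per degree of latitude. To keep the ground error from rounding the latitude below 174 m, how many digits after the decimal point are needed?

One degree of latitude covers 111120 m.
Rounding to N decimal places gives at most 0.5 × 10⁻ᴺ degrees of error, i.e. 0.5 × 10⁻ᴺ × 111120 m.
Setting 55560 × 10⁻ᴺ ≤ 174 gives 10ᴺ ≥ 319.3, i.e. N ≥ 2.50.
So 3 decimal places suffice (55.6 m); 2 would allow up to 556 m.

3 decimal places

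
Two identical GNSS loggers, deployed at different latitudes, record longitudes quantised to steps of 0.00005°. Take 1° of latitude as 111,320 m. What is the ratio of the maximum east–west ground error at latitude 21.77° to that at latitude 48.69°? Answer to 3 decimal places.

1.407

With a 0.00005° grid the true value lies within half a step, ±0.00005°/2 = ±2.5e-05°, of the stored one.
At 21.77°: 2.5e-05° × 111320 × cos 21.77° = 2.5e-05 × 111320 × 0.9287 ≈ 2.5845 m.
At 48.69°: 2.5e-05° × 111320 × cos 48.69° = 2.5e-05 × 111320 × 0.6601 ≈ 1.8371 m.
The ratio reduces to cos 21.77° / cos 48.69° = 0.9287/0.6601 ≈ 1.4068.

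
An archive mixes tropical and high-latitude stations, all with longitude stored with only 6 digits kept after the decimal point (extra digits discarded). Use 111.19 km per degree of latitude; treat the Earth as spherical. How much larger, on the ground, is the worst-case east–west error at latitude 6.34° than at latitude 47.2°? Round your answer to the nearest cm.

Truncating at 6 decimal places can drop up to a full unit in the last place, so the longitude may be off by as much as 1e-06°.
At 6.34°: 1e-06° × 111190 × cos 6.34° = 1e-06 × 111190 × 0.9939 ≈ 0.11051 m.
Error at 47.2° = 1e-06° × 111190 × cos 47.2° ≈ 0.11119 × 0.6794 = 0.075547 m.
Difference: 0.11051 − 0.075547 = 0.034963 m.
That is 0.0349629 m = 3.4963 cm.

3 cm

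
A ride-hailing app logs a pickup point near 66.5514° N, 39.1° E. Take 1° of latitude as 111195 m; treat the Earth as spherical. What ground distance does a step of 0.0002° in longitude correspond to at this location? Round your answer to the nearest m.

9 m

0.0002° of longitude at 66.5514° is 0.0002 × 111195 × cos 66.5514° ≈ 0.0002 × 44247.4 = 8.84948 m.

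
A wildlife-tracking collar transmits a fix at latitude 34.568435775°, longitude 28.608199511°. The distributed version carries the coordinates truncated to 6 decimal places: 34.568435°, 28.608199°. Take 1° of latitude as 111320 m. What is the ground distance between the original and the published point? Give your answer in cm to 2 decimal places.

9.82 cm

Δlat = 34.568435775 − 34.568435 = +0.000000775°; Δlon = 28.608199511 − 28.608199 = +0.000000511°.
North–south shift: 0.000000775 × 111320 = 0.086273 m.
East–west at this latitude: 0.000000511° × 111320 × cos 34.5684° ≈ 0.000000511 × 91666.4 = 0.0468415 m.
Combined displacement = (0.086273² + 0.0468415²)^½ ≈ 0.098169 m.
That is 0.098169 m = 9.8169 cm.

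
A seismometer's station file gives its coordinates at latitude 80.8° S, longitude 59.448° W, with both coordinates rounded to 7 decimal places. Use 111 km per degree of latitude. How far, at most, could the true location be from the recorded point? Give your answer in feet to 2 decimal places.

Rounding to 7 decimal places leaves each coordinate within ±5e-08° of the true value.
N–S: 5e-08° × 111000 m/° = 0.00555 m.
Longitude error → 5e-08 × 111000 × cos 80.8° = 5e-08 × 111000 × 0.1599 ≈ 0.000887341 m.
Worst case both components are at the extreme and orthogonal: √(0.00555² + 0.000887341²) ≈ 0.00562049 m.
Converting: 0.00562049 m × 3.2808 ft/m ≈ 0.01844 ft.

0.02 feet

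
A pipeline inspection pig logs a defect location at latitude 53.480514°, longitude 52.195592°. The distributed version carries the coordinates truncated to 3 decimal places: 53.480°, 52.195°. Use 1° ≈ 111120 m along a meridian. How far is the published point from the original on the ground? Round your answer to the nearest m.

69 m

Δlat = 53.480514 − 53.480 = +0.000514°; Δlon = 52.195592 − 52.195 = +0.000592°.
North–south shift: 0.000514 × 111120 = 57.1157 m.
E–W at 53.48°: 0.000592° × 111120 × cos 53.48° = 0.000592 × 111120 × 0.5951 ≈ 39.1477 m.
Combined displacement = (57.1157² + 39.1477²)^½ ≈ 69.2441 m.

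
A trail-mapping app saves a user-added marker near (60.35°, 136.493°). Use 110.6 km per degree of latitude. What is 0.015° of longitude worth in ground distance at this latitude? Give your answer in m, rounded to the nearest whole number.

821 m

0.015° of longitude at 60.35° is 0.015 × 110600 × cos 60.35° ≈ 0.015 × 54713.9 = 820.708 m.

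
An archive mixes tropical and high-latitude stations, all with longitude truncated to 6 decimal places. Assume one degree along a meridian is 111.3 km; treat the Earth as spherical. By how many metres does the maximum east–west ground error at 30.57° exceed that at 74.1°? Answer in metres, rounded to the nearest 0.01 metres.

Truncating at 6 decimal places can drop up to a full unit in the last place, so the longitude may be off by as much as 1e-06°.
Error at 30.57° = 1e-06° × 111300 × cos 30.57° ≈ 0.1113 × 0.8610 = 0.09583 m.
At 74.1°: 1e-06° × 111300 × cos 74.1° = 1e-06 × 111300 × 0.2740 ≈ 0.030492 m.
Difference: 0.09583 − 0.030492 = 0.065339 m.

0.07 metres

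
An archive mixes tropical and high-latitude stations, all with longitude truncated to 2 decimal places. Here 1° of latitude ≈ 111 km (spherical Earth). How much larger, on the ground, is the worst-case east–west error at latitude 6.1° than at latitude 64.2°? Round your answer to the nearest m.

621 m

Truncating at 2 decimal places can drop up to a full unit in the last place, so the longitude may be off by as much as 0.01°.
Error at 6.1° = 0.01° × 111000 × cos 6.1° ≈ 1110 × 0.9943 = 1103.7 m.
Error at 64.2° = 0.01° × 111000 × cos 64.2° ≈ 1110 × 0.4352 = 483.11 m.
So the lower-latitude error exceeds the higher by 1103.7 − 483.11 = 620.61 m.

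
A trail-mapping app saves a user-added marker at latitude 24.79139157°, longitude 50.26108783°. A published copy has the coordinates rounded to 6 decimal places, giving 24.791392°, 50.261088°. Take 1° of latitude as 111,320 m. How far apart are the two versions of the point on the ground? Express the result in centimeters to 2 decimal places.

5.09 centimeters

The latitude changed by -0.00000043° and the longitude by -0.00000017°.
North–south shift: -0.00000043 × 111320 = -0.0478676 m.
East–west at this latitude: -0.00000017° × 111320 × cos 24.7914° ≈ -0.00000017 × 101061 = -0.0171803 m.
Hypotenuse of the two orthogonal shifts: √(0.0478676² + 0.0171803²) = 0.0508574 m.
That is 0.0508574 m = 5.0857 cm.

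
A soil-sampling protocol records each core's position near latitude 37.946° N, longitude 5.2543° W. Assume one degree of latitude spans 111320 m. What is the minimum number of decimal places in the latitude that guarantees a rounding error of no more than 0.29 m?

One degree of latitude covers 111320 m.
N decimal places → at most half a unit in the last place, 0.5 × 10⁻ᴺ° = 111320/2 × 10⁻ᴺ m.
Need 0.5 × 111320 × 10⁻ᴺ ≤ 0.29 → 10⁻ᴺ ≤ 5.210e-06, so N ≥ 5.28.
N = 5 would give 0.557 m (too coarse); N = 6 gives 0.0557 m ≤ 0.29 m.

6 decimal places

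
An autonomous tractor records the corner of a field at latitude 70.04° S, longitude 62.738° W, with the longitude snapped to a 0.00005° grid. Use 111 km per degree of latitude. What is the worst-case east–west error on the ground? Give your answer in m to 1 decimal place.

0.9 m

With a 0.00005° grid the true value lies within half a step, ±0.00005°/2 = ±2.5e-05°, of the stored one.
One degree of longitude at 70.04° is 111000 × cos 70.04° ≈ 111000 × 0.3414 = 37891.4 m.
East–west error: 2.5e-05° × 37891.4 m/° ≈ 0.947285 m.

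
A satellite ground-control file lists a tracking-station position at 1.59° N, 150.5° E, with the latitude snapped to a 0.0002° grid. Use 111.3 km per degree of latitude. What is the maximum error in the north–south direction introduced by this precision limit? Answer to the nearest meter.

11 meters

With a 0.0002° grid the true value lies within half a step, ±0.0002°/2 = ±0.0001°, of the stored one.
North–south distance: 0.0001° × 111300 m/° = 11.13 m.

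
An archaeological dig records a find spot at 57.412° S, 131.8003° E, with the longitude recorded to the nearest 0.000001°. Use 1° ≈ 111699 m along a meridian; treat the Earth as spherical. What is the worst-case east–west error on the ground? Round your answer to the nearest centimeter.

Rounding to 6 decimal places leaves the longitude within ±5e-07° of the true value.
One degree of longitude at 57.412° is 111699 × cos 57.412° ≈ 111699 × 0.5386 = 60160.4 m.
Maximum E–W displacement: 5e-07 × 60160.4 = 0.0300802 m.
That is 0.0300802 m = 3.008 cm.

3 centimeters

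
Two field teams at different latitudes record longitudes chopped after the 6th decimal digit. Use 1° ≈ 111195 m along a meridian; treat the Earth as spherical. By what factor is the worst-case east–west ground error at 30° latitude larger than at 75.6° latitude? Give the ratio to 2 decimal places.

Truncating at 6 decimal places can drop up to a full unit in the last place, so the longitude may be off by as much as 1e-06°.
Error at 30° = 1e-06° × 111195 × cos 30° ≈ 0.11119 × 0.8660 = 0.096298 m.
Error at 75.6° = 1e-06° × 111195 × cos 75.6° ≈ 0.11119 × 0.2487 = 0.027653 m.
The ratio reduces to cos 30° / cos 75.6° = 0.8660/0.2487 ≈ 3.4824.

3.48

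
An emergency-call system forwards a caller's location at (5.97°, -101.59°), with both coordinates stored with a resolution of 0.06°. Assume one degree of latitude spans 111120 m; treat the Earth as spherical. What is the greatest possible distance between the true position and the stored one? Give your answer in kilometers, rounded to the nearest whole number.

5 kilometers

With a 0.06° grid the true value lies within half a step, ±0.06°/2 = ±0.03°, of the stored one.
N–S: 0.03° × 111120 m/° = 3333.6 m.
Longitude error → 0.03 × 111120 × cos 5.97° = 0.03 × 111120 × 0.9946 ≈ 3315.52 m.
Worst case both components are at the extreme and orthogonal: √(3333.6² + 3315.52²) ≈ 4701.66 m.
That is 4701.66 m = 4.7017 km.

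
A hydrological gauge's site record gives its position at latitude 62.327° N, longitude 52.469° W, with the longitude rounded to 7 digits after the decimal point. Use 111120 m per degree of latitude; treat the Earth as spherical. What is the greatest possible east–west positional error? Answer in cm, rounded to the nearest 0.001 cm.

Rounding to 7 decimal places leaves the longitude within ±5e-08° of the true value.
Parallels shrink by cos φ, so at 62.327° a degree of longitude is 111120 × 0.4644 ≈ 51606.9 m.
Maximum E–W displacement: 5e-08 × 51606.9 = 0.00258034 m.
That is 0.00258034 m = 0.25803 cm.

0.258 cm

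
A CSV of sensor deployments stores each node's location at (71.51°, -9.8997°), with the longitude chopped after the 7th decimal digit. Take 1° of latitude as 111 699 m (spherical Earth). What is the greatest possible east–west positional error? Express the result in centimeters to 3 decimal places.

0.354 centimeters

Truncating at 7 decimal places can drop up to a full unit in the last place, so the longitude may be off by as much as 1e-07°.
At latitude 71.51° a degree of longitude spans 111699 m × cos 71.51° = 111699 × 0.3171 ≈ 35424.1 m.
Maximum E–W displacement: 1e-07 × 35424.1 = 0.00354241 m.
That is 0.00354241 m = 0.35424 cm.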